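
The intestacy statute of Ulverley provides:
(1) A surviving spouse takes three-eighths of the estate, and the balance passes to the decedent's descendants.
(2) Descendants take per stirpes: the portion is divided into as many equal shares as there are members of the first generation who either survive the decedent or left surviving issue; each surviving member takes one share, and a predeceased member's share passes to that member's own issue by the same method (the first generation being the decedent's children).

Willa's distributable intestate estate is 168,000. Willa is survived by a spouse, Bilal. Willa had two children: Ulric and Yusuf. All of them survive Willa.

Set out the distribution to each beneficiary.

Bilal takes three-eighths of 168,000 = 63,000. The remaining 105,000 passes to the descendants.
The descendants' portion (105,000) is divided into 2 shares of 52,500: Ulric and Yusuf each take 52,500.

Bilal: 63,000; Ulric: 52,500; Yusuf: 52,500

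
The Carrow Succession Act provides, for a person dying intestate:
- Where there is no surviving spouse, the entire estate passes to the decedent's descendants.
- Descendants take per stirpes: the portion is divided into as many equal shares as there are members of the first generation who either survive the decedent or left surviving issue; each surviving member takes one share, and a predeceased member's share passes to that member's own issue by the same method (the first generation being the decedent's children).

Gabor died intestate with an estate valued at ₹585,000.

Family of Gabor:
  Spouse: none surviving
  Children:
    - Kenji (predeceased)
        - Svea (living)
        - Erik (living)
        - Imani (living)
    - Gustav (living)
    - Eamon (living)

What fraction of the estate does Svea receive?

Svea receives 1/9 of the estate.

The entire ₹585,000 passes to the descendants.
That amount (₹585,000) is divided into 3 shares of ₹195,000: Gustav and Eamon each take ₹195,000; Kenji's ₹195,000 share passes to Kenji's issue.
Kenji's share (₹195,000) is divided into 3 shares of ₹65,000: Svea, Erik, and Imani each take ₹65,000.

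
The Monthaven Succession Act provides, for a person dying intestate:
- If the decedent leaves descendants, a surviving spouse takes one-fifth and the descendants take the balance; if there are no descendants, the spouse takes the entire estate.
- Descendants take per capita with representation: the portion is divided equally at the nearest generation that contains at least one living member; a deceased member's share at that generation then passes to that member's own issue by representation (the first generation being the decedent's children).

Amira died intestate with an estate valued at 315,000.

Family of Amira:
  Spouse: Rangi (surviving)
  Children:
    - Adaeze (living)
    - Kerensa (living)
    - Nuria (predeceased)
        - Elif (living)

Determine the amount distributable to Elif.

Elif receives 84,000.

Rangi takes one-fifth of 315,000 = 63,000. The remaining 252,000 passes to the descendants.
The descendants' portion (252,000) is divided into 3 shares of 84,000: Adaeze and Kerensa each take 84,000; Nuria's 84,000 share passes to Nuria's issue.
Nuria's share (84,000) passes entirely to Elif.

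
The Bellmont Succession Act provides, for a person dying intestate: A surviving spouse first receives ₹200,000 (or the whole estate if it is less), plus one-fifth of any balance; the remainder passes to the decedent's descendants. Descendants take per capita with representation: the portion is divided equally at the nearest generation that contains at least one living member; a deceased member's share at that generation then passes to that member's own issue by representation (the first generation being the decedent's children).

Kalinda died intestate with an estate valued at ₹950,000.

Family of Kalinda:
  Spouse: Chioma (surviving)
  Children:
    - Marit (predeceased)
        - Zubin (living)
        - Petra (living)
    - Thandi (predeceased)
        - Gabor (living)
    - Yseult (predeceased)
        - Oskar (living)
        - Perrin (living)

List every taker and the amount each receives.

Chioma: ₹350,000; Zubin: ₹120,000; Petra: ₹120,000; Gabor: ₹120,000; Oskar: ₹120,000; Perrin: ₹120,000

Chioma first takes ₹200,000, leaving a balance of ₹750,000. Chioma then takes one-fifth of the balance (₹150,000), for a total of ₹350,000. The remaining ₹600,000 passes to the descendants.
No child survives, so the initial division is made at the grandchildren's generation.
The descendants' portion (₹600,000) is divided into 5 shares of ₹120,000: Zubin, Petra, Gabor, Oskar, and Perrin each take ₹120,000.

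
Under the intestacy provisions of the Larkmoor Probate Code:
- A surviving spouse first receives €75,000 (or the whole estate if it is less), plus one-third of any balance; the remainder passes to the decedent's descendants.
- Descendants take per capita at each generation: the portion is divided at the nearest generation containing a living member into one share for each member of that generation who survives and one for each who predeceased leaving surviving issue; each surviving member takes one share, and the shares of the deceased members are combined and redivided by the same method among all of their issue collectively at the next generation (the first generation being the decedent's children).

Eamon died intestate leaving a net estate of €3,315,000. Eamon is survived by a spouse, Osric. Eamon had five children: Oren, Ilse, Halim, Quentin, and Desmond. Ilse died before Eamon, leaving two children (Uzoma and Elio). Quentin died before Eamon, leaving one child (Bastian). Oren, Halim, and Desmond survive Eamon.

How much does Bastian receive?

Osric first takes €75,000, leaving a balance of €3,240,000. Osric then takes one-third of the balance (€1,080,000), for a total of €1,155,000. The remaining €2,160,000 passes to the descendants.
The descendants' portion (€2,160,000) is divided at the children's generation into 5 shares of €432,000. Oren, Halim, and Desmond each take €432,000. The 2 shares of the deceased (Ilse and Quentin) are combined into a pool of €864,000.
That pool (€864,000) is divided at the grandchildren's generation equally among Uzoma, Elio, and Bastian: €288,000 each.

Bastian receives €288,000.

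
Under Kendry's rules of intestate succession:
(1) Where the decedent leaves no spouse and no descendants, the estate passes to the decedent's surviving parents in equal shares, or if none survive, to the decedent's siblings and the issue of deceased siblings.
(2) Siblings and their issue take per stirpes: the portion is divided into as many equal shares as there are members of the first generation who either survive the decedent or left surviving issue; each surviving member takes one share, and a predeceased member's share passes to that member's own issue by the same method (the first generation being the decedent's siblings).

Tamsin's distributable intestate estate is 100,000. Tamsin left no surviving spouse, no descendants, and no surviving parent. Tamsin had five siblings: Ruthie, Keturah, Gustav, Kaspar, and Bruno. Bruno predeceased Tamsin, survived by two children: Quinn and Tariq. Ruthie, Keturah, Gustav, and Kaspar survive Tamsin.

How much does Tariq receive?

Tariq receives 10,000.

The entire 100,000 passes to the siblings and their issue.
That amount (100,000) is divided into 5 shares of 20,000: Ruthie, Keturah, Gustav, and Kaspar each take 20,000; Bruno's 20,000 share passes to Bruno's issue.
Bruno's share (20,000) is divided into 2 shares of 10,000: Quinn and Tariq each take 10,000.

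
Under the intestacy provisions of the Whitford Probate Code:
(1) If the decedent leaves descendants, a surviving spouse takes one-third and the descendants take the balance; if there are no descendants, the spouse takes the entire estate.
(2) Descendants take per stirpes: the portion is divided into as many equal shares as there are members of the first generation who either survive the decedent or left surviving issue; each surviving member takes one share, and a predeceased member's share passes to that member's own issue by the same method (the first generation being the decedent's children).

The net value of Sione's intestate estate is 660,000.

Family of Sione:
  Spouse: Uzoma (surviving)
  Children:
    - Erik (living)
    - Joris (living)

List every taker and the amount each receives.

Uzoma: 220,000; Erik: 220,000; Joris: 220,000

Uzoma takes one-third of 660,000 = 220,000. The remaining 440,000 passes to the descendants.
The descendants' portion (440,000) is divided into 2 shares of 220,000: Erik and Joris each take 220,000.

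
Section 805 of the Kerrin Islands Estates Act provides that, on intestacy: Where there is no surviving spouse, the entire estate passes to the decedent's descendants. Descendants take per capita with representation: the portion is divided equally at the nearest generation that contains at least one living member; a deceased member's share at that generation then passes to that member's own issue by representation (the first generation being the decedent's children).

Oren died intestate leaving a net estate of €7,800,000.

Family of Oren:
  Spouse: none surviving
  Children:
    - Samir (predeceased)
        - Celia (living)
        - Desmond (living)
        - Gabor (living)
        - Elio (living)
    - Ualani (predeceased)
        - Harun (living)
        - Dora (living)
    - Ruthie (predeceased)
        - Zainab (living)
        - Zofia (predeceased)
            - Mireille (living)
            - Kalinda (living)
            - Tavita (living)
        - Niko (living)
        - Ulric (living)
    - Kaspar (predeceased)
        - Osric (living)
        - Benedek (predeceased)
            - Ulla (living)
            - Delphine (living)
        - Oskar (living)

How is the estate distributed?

Celia: €600,000; Desmond: €600,000; Gabor: €600,000; Elio: €600,000; Harun: €600,000; Dora: €600,000; Zainab: €600,000; Mireille: €200,000; Kalinda: €200,000; Tavita: €200,000; Niko: €600,000; Ulric: €600,000; Osric: €600,000; Ulla: €300,000; Delphine: €300,000; Oskar: €600,000

The entire €7,800,000 passes to the descendants.
No child survives, so the initial division is made at the grandchildren's generation.
That amount (€7,800,000) is divided into 13 shares of €600,000: Celia, Desmond, Gabor, Elio, Harun, Dora, Zainab, Niko, Ulric, Osric, and Oskar each take €600,000; Zofia's €600,000 share passes to Zofia's issue; Benedek's €600,000 share passes to Benedek's issue.
Zofia's share (€600,000) is divided into 3 shares of €200,000: Mireille, Kalinda, and Tavita each take €200,000.
Benedek's share (€600,000) is divided into 2 shares of €300,000: Ulla and Delphine each take €300,000.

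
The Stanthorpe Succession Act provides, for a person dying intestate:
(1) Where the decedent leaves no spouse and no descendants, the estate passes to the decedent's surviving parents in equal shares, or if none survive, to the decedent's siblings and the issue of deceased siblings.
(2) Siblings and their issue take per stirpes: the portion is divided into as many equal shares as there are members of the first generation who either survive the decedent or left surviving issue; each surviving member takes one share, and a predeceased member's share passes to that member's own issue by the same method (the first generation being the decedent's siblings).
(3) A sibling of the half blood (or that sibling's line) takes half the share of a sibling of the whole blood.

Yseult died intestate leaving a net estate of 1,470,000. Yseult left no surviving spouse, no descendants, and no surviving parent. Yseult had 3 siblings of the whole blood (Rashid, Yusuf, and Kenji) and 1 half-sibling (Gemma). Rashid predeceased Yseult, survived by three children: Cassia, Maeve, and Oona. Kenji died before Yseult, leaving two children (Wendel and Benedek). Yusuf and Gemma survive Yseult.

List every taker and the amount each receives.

The entire 1,470,000 passes to the siblings and their issue.
Counting each half-blood sibling's line as half a unit, there are 7/2 units in 1,470,000, so one unit is 420,000. Whole-blood lines (Rashid, Yusuf, and Kenji) take 420,000 each; half-blood lines (Gemma) take 210,000 each.
Rashid's share (420,000) is divided into 3 shares of 140,000: Cassia, Maeve, and Oona each take 140,000.
Kenji's share (420,000) is divided into 2 shares of 210,000: Wendel and Benedek each take 210,000.

Cassia: 140,000; Maeve: 140,000; Oona: 140,000; Yusuf: 420,000; Gemma: 210,000; Wendel: 210,000; Benedek: 210,000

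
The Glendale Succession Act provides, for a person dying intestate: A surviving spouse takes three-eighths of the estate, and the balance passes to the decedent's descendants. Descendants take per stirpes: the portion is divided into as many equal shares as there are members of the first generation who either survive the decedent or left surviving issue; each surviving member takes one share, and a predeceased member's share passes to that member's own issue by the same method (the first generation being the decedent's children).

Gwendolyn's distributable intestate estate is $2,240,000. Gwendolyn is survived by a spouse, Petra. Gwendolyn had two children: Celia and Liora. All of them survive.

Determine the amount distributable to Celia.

Celia receives $700,000.

Petra takes three-eighths of $2,240,000 = $840,000. The remaining $1,400,000 passes to the descendants.
The descendants' portion ($1,400,000) is divided into 2 shares of $700,000: Celia and Liora each take $700,000.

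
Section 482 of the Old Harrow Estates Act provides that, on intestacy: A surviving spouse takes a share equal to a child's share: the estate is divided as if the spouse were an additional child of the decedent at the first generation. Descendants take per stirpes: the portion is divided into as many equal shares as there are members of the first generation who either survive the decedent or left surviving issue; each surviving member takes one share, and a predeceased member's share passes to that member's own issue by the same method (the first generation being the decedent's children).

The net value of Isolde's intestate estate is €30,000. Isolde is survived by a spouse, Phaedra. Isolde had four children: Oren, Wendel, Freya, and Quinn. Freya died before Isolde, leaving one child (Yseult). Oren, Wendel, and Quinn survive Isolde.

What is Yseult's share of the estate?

Yseult receives €6,000.

The spouse counts as an additional share at the children's level, so there are 5 primary shares of €6,000. Phaedra takes one such share (€6,000).
The children's combined portion (€24,000) is divided into 4 shares of €6,000: Oren, Wendel, and Quinn each take €6,000; Freya's €6,000 share passes to Freya's issue.
Freya's share (€6,000) passes entirely to Yseult.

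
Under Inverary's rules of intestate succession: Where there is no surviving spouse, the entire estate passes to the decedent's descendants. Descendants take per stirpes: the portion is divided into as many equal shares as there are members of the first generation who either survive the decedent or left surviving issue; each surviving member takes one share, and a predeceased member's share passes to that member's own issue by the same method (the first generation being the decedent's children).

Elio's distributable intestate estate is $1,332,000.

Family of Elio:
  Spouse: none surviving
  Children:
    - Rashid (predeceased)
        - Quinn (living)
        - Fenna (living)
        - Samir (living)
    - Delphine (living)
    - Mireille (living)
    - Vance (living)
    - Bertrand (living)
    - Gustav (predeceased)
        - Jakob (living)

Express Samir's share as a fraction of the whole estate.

Samir receives 1/18 of the estate.

The entire $1,332,000 passes to the descendants.
That amount ($1,332,000) is divided into 6 shares of $222,000: Delphine, Mireille, Vance, and Bertrand each take $222,000; Rashid's $222,000 share passes to Rashid's issue; Gustav's $222,000 share passes to Gustav's issue.
Rashid's share ($222,000) is divided into 3 shares of $74,000: Quinn, Fenna, and Samir each take $74,000.
Gustav's share ($222,000) passes entirely to Jakob.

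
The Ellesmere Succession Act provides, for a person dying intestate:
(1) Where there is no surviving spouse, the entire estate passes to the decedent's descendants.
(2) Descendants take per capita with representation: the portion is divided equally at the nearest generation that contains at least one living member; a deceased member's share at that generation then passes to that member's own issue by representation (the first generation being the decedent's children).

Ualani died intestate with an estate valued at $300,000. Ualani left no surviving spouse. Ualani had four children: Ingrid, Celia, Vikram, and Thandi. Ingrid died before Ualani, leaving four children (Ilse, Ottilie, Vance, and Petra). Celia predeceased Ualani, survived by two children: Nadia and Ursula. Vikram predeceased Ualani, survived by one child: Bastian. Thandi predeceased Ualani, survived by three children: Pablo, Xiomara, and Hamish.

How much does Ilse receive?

The entire $300,000 passes to the descendants.
No child survives, so the initial division is made at the grandchildren's generation.
That amount ($300,000) is divided into 10 shares of $30,000: Ilse, Ottilie, Vance, Petra, Nadia, Ursula, Bastian, Pablo, Xiomara, and Hamish each take $30,000.

Ilse receives $30,000.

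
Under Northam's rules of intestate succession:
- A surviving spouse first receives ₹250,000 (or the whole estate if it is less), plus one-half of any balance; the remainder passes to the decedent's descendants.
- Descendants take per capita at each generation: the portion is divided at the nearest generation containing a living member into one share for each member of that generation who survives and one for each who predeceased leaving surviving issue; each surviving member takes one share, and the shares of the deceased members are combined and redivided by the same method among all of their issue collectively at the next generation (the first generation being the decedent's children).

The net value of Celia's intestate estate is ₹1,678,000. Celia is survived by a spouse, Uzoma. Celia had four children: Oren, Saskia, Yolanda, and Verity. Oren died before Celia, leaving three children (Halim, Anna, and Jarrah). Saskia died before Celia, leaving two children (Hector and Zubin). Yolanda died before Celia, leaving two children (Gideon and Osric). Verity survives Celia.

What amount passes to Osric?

Osric receives ₹76,500.

Uzoma first takes ₹250,000, leaving a balance of ₹1,428,000. Uzoma then takes one-half of the balance (₹714,000), for a total of ₹964,000. The remaining ₹714,000 passes to the descendants.
The descendants' portion (₹714,000) is divided at the children's generation into 4 shares of ₹178,500. Verity takes ₹178,500. The 3 shares of the deceased (Oren, Saskia, and Yolanda) are combined into a pool of ₹535,500.
That pool (₹535,500) is divided at the grandchildren's generation equally among Halim, Anna, Jarrah, Hector, Zubin, Gideon, and Osric: ₹76,500 each.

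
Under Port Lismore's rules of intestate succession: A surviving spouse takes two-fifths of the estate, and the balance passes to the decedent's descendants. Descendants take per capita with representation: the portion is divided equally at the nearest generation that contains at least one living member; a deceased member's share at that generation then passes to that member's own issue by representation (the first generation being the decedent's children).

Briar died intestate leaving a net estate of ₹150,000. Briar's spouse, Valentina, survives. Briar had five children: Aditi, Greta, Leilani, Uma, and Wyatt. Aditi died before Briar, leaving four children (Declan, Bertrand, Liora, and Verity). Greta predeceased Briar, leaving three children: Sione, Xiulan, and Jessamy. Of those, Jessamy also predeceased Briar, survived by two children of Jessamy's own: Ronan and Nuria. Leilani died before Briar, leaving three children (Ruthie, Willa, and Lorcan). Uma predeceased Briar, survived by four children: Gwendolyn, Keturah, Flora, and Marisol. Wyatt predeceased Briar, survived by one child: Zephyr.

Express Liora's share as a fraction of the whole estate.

Liora receives 1/25 of the estate.

Valentina takes two-fifths of ₹150,000 = ₹60,000. The remaining ₹90,000 passes to the descendants.
No child survives, so the initial division is made at the grandchildren's generation.
The descendants' portion (₹90,000) is divided into 15 shares of ₹6,000: Declan, Bertrand, Liora, Verity, Sione, Xiulan, Ruthie, Willa, Lorcan, Gwendolyn, Keturah, Flora, Marisol, and Zephyr each take ₹6,000; Jessamy's ₹6,000 share passes to Jessamy's issue.
Jessamy's share (₹6,000) is divided into 2 shares of ₹3,000: Ronan and Nuria each take ₹3,000.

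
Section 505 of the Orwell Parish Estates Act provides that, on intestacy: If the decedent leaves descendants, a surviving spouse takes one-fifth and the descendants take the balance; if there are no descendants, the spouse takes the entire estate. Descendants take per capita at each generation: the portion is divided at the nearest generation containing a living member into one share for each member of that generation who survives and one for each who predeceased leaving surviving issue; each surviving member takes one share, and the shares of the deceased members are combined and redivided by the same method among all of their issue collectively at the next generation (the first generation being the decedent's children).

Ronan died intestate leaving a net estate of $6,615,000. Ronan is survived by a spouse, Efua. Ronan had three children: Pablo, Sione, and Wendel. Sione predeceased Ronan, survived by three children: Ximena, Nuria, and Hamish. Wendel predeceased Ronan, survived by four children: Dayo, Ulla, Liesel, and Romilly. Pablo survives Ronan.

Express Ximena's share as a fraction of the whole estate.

Efua takes one-fifth of $6,615,000 = $1,323,000. The remaining $5,292,000 passes to the descendants.
The descendants' portion ($5,292,000) is divided at the children's generation into 3 shares of $1,764,000. Pablo takes $1,764,000. The 2 shares of the deceased (Sione and Wendel) are combined into a pool of $3,528,000.
That pool ($3,528,000) is divided at the grandchildren's generation equally among Ximena, Nuria, Hamish, Dayo, Ulla, Liesel, and Romilly: $504,000 each.

Ximena receives 8/105 of the estate.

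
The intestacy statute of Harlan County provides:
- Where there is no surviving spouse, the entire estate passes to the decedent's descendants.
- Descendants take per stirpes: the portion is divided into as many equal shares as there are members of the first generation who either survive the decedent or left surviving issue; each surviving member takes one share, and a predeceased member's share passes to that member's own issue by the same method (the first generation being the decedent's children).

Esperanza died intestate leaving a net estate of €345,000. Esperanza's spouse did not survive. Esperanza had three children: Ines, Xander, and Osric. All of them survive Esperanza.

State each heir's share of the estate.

Ines: €115,000; Xander: €115,000; Osric: €115,000

The entire €345,000 passes to the descendants.
That amount (€345,000) is divided into 3 shares of €115,000: Ines, Xander, and Osric each take €115,000.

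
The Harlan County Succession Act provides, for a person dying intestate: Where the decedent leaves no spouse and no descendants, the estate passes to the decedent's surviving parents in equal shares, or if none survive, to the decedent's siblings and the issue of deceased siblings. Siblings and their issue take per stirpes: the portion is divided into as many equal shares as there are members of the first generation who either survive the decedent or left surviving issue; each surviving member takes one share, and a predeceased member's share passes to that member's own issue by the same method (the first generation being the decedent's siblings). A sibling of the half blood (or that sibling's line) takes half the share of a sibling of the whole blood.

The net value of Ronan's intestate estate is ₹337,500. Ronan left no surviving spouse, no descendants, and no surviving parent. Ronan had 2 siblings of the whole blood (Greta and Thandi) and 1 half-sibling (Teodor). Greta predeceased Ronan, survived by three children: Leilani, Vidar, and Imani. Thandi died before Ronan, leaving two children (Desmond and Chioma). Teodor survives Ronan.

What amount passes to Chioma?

The entire ₹337,500 passes to the siblings and their issue.
Counting each half-blood sibling's line as half a unit, there are 5/2 units in ₹337,500, so one unit is ₹135,000. Whole-blood lines (Greta and Thandi) take ₹135,000 each; half-blood lines (Teodor) take ₹67,500 each.
Greta's share (₹135,000) is divided into 3 shares of ₹45,000: Leilani, Vidar, and Imani each take ₹45,000.
Thandi's share (₹135,000) is divided into 2 shares of ₹67,500: Desmond and Chioma each take ₹67,500.

Chioma receives ₹67,500.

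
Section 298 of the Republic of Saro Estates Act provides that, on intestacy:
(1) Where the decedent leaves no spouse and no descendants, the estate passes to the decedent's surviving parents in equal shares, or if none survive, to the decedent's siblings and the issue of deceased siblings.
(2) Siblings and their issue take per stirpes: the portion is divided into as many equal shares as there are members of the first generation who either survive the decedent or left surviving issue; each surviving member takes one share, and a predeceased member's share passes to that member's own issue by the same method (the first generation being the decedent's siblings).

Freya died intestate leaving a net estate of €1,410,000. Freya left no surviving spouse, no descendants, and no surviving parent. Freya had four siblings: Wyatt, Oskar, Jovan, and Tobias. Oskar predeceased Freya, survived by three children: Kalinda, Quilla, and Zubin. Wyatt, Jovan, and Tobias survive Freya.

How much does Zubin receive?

The entire €1,410,000 passes to the siblings and their issue.
That amount (€1,410,000) is divided into 4 shares of €352,500: Wyatt, Jovan, and Tobias each take €352,500; Oskar's €352,500 share passes to Oskar's issue.
Oskar's share (€352,500) is divided into 3 shares of €117,500: Kalinda, Quilla, and Zubin each take €117,500.

Zubin receives €117,500.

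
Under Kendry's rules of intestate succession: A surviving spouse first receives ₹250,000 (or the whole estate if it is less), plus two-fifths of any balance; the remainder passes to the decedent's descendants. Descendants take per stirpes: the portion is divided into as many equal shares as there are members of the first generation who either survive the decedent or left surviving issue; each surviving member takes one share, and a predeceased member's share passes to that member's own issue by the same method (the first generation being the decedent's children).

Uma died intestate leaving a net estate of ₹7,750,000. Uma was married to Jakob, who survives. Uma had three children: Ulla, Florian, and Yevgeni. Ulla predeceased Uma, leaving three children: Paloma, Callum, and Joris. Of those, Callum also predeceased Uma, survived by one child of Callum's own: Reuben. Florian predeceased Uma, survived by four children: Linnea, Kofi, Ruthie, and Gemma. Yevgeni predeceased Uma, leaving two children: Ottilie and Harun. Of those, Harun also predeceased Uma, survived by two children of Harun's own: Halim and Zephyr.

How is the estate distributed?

Jakob first takes ₹250,000, leaving a balance of ₹7,500,000. Jakob then takes two-fifths of the balance (₹3,000,000), for a total of ₹3,250,000. The remaining ₹4,500,000 passes to the descendants.
The descendants' portion (₹4,500,000) is divided into 3 shares of ₹1,500,000: Ulla's ₹1,500,000 share passes to Ulla's issue; Florian's ₹1,500,000 share passes to Florian's issue; Yevgeni's ₹1,500,000 share passes to Yevgeni's issue.
Ulla's share (₹1,500,000) is divided into 3 shares of ₹500,000: Paloma and Joris each take ₹500,000; Callum's ₹500,000 share passes to Callum's issue.
Callum's share (₹500,000) passes entirely to Reuben.
Florian's share (₹1,500,000) is divided into 4 shares of ₹375,000: Linnea, Kofi, Ruthie, and Gemma each take ₹375,000.
Yevgeni's share (₹1,500,000) is divided into 2 shares of ₹750,000: Ottilie takes ₹750,000; Harun's ₹750,000 share passes to Harun's issue.
Harun's share (₹750,000) is divided into 2 shares of ₹375,000: Halim and Zephyr each take ₹375,000.

Jakob: ₹3,250,000; Paloma: ₹500,000; Reuben: ₹500,000; Joris: ₹500,000; Linnea: ₹375,000; Kofi: ₹375,000; Ruthie: ₹375,000; Gemma: ₹375,000; Ottilie: ₹750,000; Halim: ₹375,000; Zephyr: ₹375,000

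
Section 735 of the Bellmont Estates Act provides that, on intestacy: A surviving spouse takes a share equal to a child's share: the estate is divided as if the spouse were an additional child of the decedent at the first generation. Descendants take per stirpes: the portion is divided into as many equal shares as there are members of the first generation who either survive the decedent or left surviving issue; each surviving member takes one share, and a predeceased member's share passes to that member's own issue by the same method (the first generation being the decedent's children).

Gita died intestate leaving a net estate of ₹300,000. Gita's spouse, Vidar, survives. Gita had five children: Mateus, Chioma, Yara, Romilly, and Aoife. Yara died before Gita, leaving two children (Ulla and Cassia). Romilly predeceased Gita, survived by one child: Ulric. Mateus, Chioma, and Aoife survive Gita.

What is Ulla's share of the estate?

Ulla receives ₹25,000.

The spouse counts as an additional share at the children's level, so there are 6 primary shares of ₹50,000. Vidar takes one such share (₹50,000).
The children's combined portion (₹250,000) is divided into 5 shares of ₹50,000: Mateus, Chioma, and Aoife each take ₹50,000; Yara's ₹50,000 share passes to Yara's issue; Romilly's ₹50,000 share passes to Romilly's issue.
Yara's share (₹50,000) is divided into 2 shares of ₹25,000: Ulla and Cassia each take ₹25,000.
Romilly's share (₹50,000) passes entirely to Ulric.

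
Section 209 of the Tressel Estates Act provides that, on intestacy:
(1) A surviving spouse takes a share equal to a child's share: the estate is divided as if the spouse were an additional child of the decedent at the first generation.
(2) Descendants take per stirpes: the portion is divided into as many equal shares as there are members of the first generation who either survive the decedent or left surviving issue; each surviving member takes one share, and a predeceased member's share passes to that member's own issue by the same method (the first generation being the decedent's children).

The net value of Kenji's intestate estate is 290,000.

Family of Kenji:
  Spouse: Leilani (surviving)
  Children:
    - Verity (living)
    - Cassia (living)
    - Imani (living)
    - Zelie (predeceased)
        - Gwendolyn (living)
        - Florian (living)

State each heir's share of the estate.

The spouse counts as an additional share at the children's level, so there are 5 primary shares of 58,000. Leilani takes one such share (58,000).
The children's combined portion (232,000) is divided into 4 shares of 58,000: Verity, Cassia, and Imani each take 58,000; Zelie's 58,000 share passes to Zelie's issue.
Zelie's share (58,000) is divided into 2 shares of 29,000: Gwendolyn and Florian each take 29,000.

Leilani: 58,000; Verity: 58,000; Cassia: 58,000; Imani: 58,000; Gwendolyn: 29,000; Florian: 29,000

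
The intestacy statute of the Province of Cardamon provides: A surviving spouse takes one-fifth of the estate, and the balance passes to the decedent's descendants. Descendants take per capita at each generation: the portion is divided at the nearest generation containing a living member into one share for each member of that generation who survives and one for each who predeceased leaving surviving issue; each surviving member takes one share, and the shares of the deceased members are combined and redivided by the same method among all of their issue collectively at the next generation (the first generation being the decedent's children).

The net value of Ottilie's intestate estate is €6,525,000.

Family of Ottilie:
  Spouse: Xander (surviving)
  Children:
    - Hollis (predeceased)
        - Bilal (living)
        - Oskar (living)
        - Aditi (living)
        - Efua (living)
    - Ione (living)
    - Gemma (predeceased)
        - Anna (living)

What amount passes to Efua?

Xander takes one-fifth of €6,525,000 = €1,305,000. The remaining €5,220,000 passes to the descendants.
The descendants' portion (€5,220,000) is divided at the children's generation into 3 shares of €1,740,000. Ione takes €1,740,000. The 2 shares of the deceased (Hollis and Gemma) are combined into a pool of €3,480,000.
That pool (€3,480,000) is divided at the grandchildren's generation equally among Bilal, Oskar, Aditi, Efua, and Anna: €696,000 each.

Efua receives €696,000.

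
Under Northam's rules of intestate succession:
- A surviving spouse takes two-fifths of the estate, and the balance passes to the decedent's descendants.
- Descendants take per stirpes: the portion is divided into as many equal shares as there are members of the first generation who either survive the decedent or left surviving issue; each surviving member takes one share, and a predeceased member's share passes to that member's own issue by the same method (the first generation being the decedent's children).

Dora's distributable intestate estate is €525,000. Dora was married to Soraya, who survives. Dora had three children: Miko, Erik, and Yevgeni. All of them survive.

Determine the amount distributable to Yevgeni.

Soraya takes two-fifths of €525,000 = €210,000. The remaining €315,000 passes to the descendants.
The descendants' portion (€315,000) is divided into 3 shares of €105,000: Miko, Erik, and Yevgeni each take €105,000.

Yevgeni receives €105,000.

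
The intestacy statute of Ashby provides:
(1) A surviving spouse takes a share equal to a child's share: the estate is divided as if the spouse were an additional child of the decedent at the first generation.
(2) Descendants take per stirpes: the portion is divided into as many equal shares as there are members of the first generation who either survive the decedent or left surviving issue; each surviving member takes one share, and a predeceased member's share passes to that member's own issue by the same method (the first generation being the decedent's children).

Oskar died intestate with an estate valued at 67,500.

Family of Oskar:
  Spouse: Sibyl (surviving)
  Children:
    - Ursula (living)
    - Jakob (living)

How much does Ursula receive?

The spouse counts as an additional share at the children's level, so there are 3 primary shares of 22,500. Sibyl takes one such share (22,500).
The children's combined portion (45,000) is divided into 2 shares of 22,500: Ursula and Jakob each take 22,500.

Ursula receives 22,500.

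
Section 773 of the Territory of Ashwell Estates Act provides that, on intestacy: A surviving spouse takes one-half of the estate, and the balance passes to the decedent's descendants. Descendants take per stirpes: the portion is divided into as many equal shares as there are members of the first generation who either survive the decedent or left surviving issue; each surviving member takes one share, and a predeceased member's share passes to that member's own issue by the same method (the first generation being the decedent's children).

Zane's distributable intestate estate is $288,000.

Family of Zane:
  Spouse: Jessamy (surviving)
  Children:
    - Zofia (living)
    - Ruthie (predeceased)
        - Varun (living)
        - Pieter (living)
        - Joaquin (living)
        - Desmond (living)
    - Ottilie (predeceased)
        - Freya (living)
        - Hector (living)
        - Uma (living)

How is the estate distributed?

Jessamy takes one-half of $288,000 = $144,000. The remaining $144,000 passes to the descendants.
The descendants' portion ($144,000) is divided into 3 shares of $48,000: Zofia takes $48,000; Ruthie's $48,000 share passes to Ruthie's issue; Ottilie's $48,000 share passes to Ottilie's issue.
Ruthie's share ($48,000) is divided into 4 shares of $12,000: Varun, Pieter, Joaquin, and Desmond each take $12,000.
Ottilie's share ($48,000) is divided into 3 shares of $16,000: Freya, Hector, and Uma each take $16,000.

Jessamy: $144,000; Zofia: $48,000; Varun: $12,000; Pieter: $12,000; Joaquin: $12,000; Desmond: $12,000; Freya: $16,000; Hector: $16,000; Uma: $16,000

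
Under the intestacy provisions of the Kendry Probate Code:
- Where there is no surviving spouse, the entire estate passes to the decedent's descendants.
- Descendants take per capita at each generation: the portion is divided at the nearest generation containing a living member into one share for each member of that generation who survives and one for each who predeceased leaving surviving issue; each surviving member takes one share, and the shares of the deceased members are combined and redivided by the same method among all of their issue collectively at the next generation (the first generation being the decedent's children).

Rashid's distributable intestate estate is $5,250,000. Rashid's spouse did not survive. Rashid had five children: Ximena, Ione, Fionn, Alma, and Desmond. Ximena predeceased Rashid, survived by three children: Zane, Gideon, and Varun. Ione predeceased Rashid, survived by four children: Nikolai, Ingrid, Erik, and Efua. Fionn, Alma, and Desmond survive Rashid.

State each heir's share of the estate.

The entire $5,250,000 passes to the descendants.
That amount ($5,250,000) is divided at the children's generation into 5 shares of $1,050,000. Fionn, Alma, and Desmond each take $1,050,000. The 2 shares of the deceased (Ximena and Ione) are combined into a pool of $2,100,000.
That pool ($2,100,000) is divided at the grandchildren's generation equally among Zane, Gideon, Varun, Nikolai, Ingrid, Erik, and Efua: $300,000 each.

Zane: $300,000; Gideon: $300,000; Varun: $300,000; Nikolai: $300,000; Ingrid: $300,000; Erik: $300,000; Efua: $300,000; Fionn: $1,050,000; Alma: $1,050,000; Desmond: $1,050,000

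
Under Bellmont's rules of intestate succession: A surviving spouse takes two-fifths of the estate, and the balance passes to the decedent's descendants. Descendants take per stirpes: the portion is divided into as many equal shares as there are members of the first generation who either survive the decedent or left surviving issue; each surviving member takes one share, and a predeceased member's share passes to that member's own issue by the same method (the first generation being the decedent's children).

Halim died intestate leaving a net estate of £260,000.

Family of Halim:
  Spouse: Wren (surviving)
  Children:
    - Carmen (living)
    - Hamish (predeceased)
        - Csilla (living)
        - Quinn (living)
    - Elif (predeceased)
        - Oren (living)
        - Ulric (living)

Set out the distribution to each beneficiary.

Wren takes two-fifths of £260,000 = £104,000. The remaining £156,000 passes to the descendants.
The descendants' portion (£156,000) is divided into 3 shares of £52,000: Carmen takes £52,000; Hamish's £52,000 share passes to Hamish's issue; Elif's £52,000 share passes to Elif's issue.
Hamish's share (£52,000) is divided into 2 shares of £26,000: Csilla and Quinn each take £26,000.
Elif's share (£52,000) is divided into 2 shares of £26,000: Oren and Ulric each take £26,000.

Wren: £104,000; Carmen: £52,000; Csilla: £26,000; Quinn: £26,000; Oren: £26,000; Ulric: £26,000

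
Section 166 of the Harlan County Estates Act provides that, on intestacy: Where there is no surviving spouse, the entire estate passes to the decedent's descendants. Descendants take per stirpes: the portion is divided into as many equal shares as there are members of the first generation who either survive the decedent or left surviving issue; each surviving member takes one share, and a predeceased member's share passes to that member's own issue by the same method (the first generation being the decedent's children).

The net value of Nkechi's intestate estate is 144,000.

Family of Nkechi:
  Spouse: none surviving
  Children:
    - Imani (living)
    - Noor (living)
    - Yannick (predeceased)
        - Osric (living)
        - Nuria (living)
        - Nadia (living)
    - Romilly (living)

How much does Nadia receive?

The entire 144,000 passes to the descendants.
That amount (144,000) is divided into 4 shares of 36,000: Imani, Noor, and Romilly each take 36,000; Yannick's 36,000 share passes to Yannick's issue.
Yannick's share (36,000) is divided into 3 shares of 12,000: Osric, Nuria, and Nadia each take 12,000.

Nadia receives 12,000.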